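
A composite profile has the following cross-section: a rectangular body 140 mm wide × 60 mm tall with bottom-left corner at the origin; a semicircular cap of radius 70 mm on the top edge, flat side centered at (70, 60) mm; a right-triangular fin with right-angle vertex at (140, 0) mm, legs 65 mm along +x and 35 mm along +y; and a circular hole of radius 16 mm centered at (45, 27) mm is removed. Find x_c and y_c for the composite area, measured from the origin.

Part | A | x̄ᵢ | ȳᵢ | A·x̄ᵢ | A·ȳᵢ
rectangular body | 8400.00 | 70.00 | 30.00 | 588000.00 | 252000.00
semicircular top | 7696.90 | 70.00 | 89.71 | 538783.14 | 690480.79
triangular fin | 1137.50 | 161.67 | 11.67 | 183895.83 | 13270.83
hole | -804.25 | 45.00 | 27.00 | -36191.15 | -21714.69
Σ | 16430.15 |  |  | 1274487.83 | 934036.93
x_c = 1274487.83 / 16430.15 = 77.57 mm
y_c = 934036.93 / 16430.15 = 56.85 mm

x_c = 77.57 mm, y_c = 56.85 mm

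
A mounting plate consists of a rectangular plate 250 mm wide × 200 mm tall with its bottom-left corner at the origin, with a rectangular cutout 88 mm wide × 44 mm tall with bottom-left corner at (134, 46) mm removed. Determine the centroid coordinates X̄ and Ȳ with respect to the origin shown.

X̄ = 120.55 mm, Ȳ = 102.69 mm

plate: A = 250 × 200 = 50000.00, centroid at (125.00, 100.00).
hole: A = −(88 × 44) = -3872.00, centroid at (178.00, 68.00).
ΣA = 46128.00 mm², ΣAX̄ = 5560784.00 mm³, ΣAȲ = 4736704.00 mm³.
X̄ = 5560784.00/46128.00 = 120.55 mm; Ȳ = 4736704.00/46128.00 = 102.69 mm.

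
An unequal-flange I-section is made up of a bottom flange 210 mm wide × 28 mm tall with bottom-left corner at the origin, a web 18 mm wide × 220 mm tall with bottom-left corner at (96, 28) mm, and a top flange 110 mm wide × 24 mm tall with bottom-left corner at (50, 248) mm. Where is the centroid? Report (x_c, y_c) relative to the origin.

Part | A | x̄ᵢ | ȳᵢ | A·x̄ᵢ | A·ȳᵢ
bottom flange | 5880.00 | 105.00 | 14.00 | 617400.00 | 82320.00
web | 3960.00 | 105.00 | 138.00 | 415800.00 | 546480.00
top flange | 2640.00 | 105.00 | 260.00 | 277200.00 | 686400.00
Σ | 12480.00 |  |  | 1310400.00 | 1315200.00
x_c = 1310400.00 / 12480.00 = 105.00 mm
y_c = 1315200.00 / 12480.00 = 105.38 mm

x_c = 105.00 mm, y_c = 105.38 mm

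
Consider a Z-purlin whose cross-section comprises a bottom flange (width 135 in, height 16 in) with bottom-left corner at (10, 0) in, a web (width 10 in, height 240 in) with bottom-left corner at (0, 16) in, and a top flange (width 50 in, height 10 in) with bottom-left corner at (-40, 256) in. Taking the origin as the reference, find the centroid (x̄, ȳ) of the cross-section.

Part | A | x̄ᵢ | ȳᵢ | A·x̄ᵢ | A·ȳᵢ
bottom flange | 2160.00 | 77.50 | 8.00 | 167400.00 | 17280.00
web | 2400.00 | 5.00 | 136.00 | 12000.00 | 326400.00
top flange | 500.00 | -15.00 | 261.00 | -7500.00 | 130500.00
Σ | 5060.00 |  |  | 171900.00 | 474180.00
x̄ = 171900.00 / 5060.00 = 33.97 in
ȳ = 474180.00 / 5060.00 = 93.71 in

x̄ = 33.97 in, ȳ = 93.71 in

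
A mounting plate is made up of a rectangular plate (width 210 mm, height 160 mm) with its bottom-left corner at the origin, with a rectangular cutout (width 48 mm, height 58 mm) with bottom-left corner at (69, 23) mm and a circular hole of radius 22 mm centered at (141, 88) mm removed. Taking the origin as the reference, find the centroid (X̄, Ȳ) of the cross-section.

X̄ = 104.27 mm, Ȳ = 82.25 mm

plate: A = 210 × 160 = 33600.00, centroid at (105.00, 80.00).
hole 1: A = −(48 × 58) = -2784.00, centroid at (93.00, 52.00).
hole 2: A = −π·22² = -1520.53, centroid at (141.00, 88.00).
ΣA = 29295.47 mm², ΣAX̄ = 3054693.15 mm³, ΣAȲ = 2409425.29 mm³.
X̄ = 3054693.15/29295.47 = 104.27 mm; Ȳ = 2409425.29/29295.47 = 82.25 mm.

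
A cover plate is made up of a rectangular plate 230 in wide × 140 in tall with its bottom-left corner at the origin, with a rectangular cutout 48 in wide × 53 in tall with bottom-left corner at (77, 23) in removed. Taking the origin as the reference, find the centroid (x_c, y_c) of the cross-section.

x_c = 116.20 in, y_c = 71.76 in

Part | A | x̄ᵢ | ȳᵢ | A·x̄ᵢ | A·ȳᵢ
plate | 32200.00 | 115.00 | 70.00 | 3703000.00 | 2254000.00
hole | -2544.00 | 101.00 | 49.50 | -256944.00 | -125928.00
Σ | 29656.00 |  |  | 3446056.00 | 2128072.00
x_c = 3446056.00 / 29656.00 = 116.20 in
y_c = 2128072.00 / 29656.00 = 71.76 in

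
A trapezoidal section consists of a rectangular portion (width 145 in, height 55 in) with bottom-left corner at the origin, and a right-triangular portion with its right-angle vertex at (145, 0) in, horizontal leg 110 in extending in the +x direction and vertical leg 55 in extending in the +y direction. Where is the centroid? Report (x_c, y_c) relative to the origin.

x_c = 102.52 in, y_c = 24.98 in

rectangular portion: A = 145 × 55 = 7975.00, centroid at (72.50, 27.50).
triangular portion: A = ½·110·55 = 3025.00, centroid at (181.67, 18.33).
ΣA = 11000.00 in², ΣAx_c = 1127729.17 in³, ΣAy_c = 274770.83 in³.
x_c = 1127729.17/11000.00 = 102.52 in; y_c = 274770.83/11000.00 = 24.98 in.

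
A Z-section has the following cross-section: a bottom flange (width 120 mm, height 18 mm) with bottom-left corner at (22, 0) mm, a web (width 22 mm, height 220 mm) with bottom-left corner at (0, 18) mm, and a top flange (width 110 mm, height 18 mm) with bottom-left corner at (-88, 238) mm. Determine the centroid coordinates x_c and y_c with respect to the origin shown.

bottom flange: A = 120 × 18 = 2160.00, centroid at (82.00, 9.00).
web: A = 22 × 220 = 4840.00, centroid at (11.00, 128.00).
top flange: A = 110 × 18 = 1980.00, centroid at (-33.00, 247.00).
ΣA = 8980.00 mm², ΣAx_c = 165020.00 mm³, ΣAy_c = 1128020.00 mm³.
x_c = 165020.00/8980.00 = 18.38 mm; y_c = 1128020.00/8980.00 = 125.61 mm.

x_c = 18.38 mm, y_c = 125.61 mm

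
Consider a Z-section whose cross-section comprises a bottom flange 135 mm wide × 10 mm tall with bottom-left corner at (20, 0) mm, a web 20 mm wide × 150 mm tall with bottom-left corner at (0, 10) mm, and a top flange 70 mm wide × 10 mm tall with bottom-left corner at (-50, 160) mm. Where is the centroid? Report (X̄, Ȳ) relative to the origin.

X̄ = 27.25 mm, Ȳ = 74.70 mm

bottom flange: A = 135 × 10 = 1350.00, centroid at (87.50, 5.00).
web: A = 20 × 150 = 3000.00, centroid at (10.00, 85.00).
top flange: A = 70 × 10 = 700.00, centroid at (-15.00, 165.00).
ΣA = 5050.00 mm²
ΣAX̄ = (1350.00)(87.50) + (3000.00)(10.00) + (700.00)(-15.00) = 137625.00 mm³
ΣAȲ = (1350.00)(5.00) + (3000.00)(85.00) + (700.00)(165.00) = 377250.00 mm³
X̄ = 137625.00 / 5050.00 = 27.25 mm
Ȳ = 377250.00 / 5050.00 = 74.70 mm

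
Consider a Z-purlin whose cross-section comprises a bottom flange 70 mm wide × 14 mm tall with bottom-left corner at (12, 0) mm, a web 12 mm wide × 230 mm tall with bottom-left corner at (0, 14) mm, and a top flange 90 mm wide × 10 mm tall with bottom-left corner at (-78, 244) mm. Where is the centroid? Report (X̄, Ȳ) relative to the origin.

X̄ = 7.09 mm, Ȳ = 126.51 mm

Part | A | x̄ᵢ | ȳᵢ | A·x̄ᵢ | A·ȳᵢ
bottom flange | 980.00 | 47.00 | 7.00 | 46060.00 | 6860.00
web | 2760.00 | 6.00 | 129.00 | 16560.00 | 356040.00
top flange | 900.00 | -33.00 | 249.00 | -29700.00 | 224100.00
Σ | 4640.00 |  |  | 32920.00 | 587000.00
X̄ = 32920.00 / 4640.00 = 7.09 mm
Ȳ = 587000.00 / 4640.00 = 126.51 mm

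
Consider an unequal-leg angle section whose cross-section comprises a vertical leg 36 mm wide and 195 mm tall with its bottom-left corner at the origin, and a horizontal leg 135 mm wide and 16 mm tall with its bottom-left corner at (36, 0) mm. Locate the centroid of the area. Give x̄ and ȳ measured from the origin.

x̄ = 38.12 mm, ȳ = 76.44 mm

vertical leg: A = 36 × 195 = 7020.00, centroid at (18.00, 97.50).
horizontal leg: A = 135 × 16 = 2160.00, centroid at (103.50, 8.00).
ΣA = 9180.00 mm², ΣAx̄ = 349920.00 mm³, ΣAȳ = 701730.00 mm³.
x̄ = 349920.00/9180.00 = 38.12 mm; ȳ = 701730.00/9180.00 = 76.44 mm.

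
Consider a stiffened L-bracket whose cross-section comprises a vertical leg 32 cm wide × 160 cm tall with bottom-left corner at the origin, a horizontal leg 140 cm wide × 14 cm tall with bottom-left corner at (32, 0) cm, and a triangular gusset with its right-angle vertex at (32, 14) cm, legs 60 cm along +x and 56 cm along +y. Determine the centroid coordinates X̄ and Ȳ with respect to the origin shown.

X̄ = 42.15 cm, Ȳ = 54.59 cm

vertical leg: A = 32 × 160 = 5120.00, centroid at (16.00, 80.00).
horizontal leg: A = 140 × 14 = 1960.00, centroid at (102.00, 7.00).
gusset: A = ½·60·56 = 1680.00, centroid at (52.00, 32.67).
ΣA = 8760.00 cm², ΣAX̄ = 369200.00 cm³, ΣAȲ = 478200.00 cm³.
X̄ = 369200.00/8760.00 = 42.15 cm; Ȳ = 478200.00/8760.00 = 54.59 cm.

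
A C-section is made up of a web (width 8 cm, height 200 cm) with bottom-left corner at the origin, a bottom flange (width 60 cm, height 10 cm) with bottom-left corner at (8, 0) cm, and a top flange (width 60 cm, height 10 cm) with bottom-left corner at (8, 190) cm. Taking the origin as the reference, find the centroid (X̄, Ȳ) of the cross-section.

X̄ = 18.57 cm, Ȳ = 100.00 cm

Part | A | x̄ᵢ | ȳᵢ | A·x̄ᵢ | A·ȳᵢ
web | 1600.00 | 4.00 | 100.00 | 6400.00 | 160000.00
bottom flange | 600.00 | 38.00 | 5.00 | 22800.00 | 3000.00
top flange | 600.00 | 38.00 | 195.00 | 22800.00 | 117000.00
Σ | 2800.00 |  |  | 52000.00 | 280000.00
X̄ = 52000.00 / 2800.00 = 18.57 cm
Ȳ = 280000.00 / 2800.00 = 100.00 cm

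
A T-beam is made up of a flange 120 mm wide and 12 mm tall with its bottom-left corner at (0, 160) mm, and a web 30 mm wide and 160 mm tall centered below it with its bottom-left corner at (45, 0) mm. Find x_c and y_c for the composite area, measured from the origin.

x_c = 60.00 mm, y_c = 99.85 mm

web: A = 30 × 160 = 4800.00, centroid at (60.00, 80.00).
flange: A = 120 × 12 = 1440.00, centroid at (60.00, 166.00).
ΣA = 6240.00 mm²
ΣAx_c = (4800.00)(60.00) + (1440.00)(60.00) = 374400.00 mm³
ΣAy_c = (4800.00)(80.00) + (1440.00)(166.00) = 623040.00 mm³
x_c = 374400.00 / 6240.00 = 60.00 mm
y_c = 623040.00 / 6240.00 = 99.85 mm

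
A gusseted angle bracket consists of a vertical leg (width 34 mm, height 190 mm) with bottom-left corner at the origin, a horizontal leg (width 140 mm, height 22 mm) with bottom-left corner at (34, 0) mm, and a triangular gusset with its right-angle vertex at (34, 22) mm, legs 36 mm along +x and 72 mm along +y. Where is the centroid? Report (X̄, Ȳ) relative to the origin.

X̄ = 45.20 mm, Ȳ = 65.26 mm

vertical leg: A = 34 × 190 = 6460.00, centroid at (17.00, 95.00).
horizontal leg: A = 140 × 22 = 3080.00, centroid at (104.00, 11.00).
gusset: A = ½·36·72 = 1296.00, centroid at (46.00, 46.00).
ΣA = 10836.00 mm², ΣAX̄ = 489756.00 mm³, ΣAȲ = 707196.00 mm³.
X̄ = 489756.00/10836.00 = 45.20 mm; Ȳ = 707196.00/10836.00 = 65.26 mm.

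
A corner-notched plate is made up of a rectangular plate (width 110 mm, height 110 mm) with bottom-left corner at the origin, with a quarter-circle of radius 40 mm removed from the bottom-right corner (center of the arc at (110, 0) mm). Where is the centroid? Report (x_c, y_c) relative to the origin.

plate: A = 110 × 110 = 12100.00, centroid at (55.00, 55.00).
removed quarter-circle: A = −¼π·40² = -1256.64, centroid at (93.02, 16.98).
ΣA = 10843.36 mm², ΣAx_c = 548603.26 mm³, ΣAy_c = 644166.67 mm³.
x_c = 548603.26/10843.36 = 50.59 mm; y_c = 644166.67/10843.36 = 59.41 mm.

x_c = 50.59 mm, y_c = 59.41 mm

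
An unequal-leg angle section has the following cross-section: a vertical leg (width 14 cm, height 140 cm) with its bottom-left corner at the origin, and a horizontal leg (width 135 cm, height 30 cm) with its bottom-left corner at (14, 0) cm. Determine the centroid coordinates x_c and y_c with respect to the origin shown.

x_c = 57.20 cm, y_c = 32.94 cm

vertical leg: A = 14 × 140 = 1960.00, centroid at (7.00, 70.00).
horizontal leg: A = 135 × 30 = 4050.00, centroid at (81.50, 15.00).
ΣA = 6010.00 cm², ΣAx_c = 343795.00 cm³, ΣAy_c = 197950.00 cm³.
x_c = 343795.00/6010.00 = 57.20 cm; y_c = 197950.00/6010.00 = 32.94 cm.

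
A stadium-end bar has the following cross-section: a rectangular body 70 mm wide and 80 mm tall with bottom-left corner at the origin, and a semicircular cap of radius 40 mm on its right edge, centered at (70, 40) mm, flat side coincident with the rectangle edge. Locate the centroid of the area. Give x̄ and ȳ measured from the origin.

x̄ = 51.10 mm, ȳ = 40.00 mm

rectangular body: A = 70 × 80 = 5600.00, centroid at (35.00, 40.00).
semicircular end: A = ½π·40² = 2513.27, centroid at (86.98, 40.00).
ΣA = 8113.27 mm²
ΣAx̄ = (5600.00)(35.00) + (2513.27)(86.98) = 414595.86 mm³
ΣAȳ = (5600.00)(40.00) + (2513.27)(40.00) = 324530.96 mm³
x̄ = 414595.86 / 8113.27 = 51.10 mm
ȳ = 324530.96 / 8113.27 = 40.00 mm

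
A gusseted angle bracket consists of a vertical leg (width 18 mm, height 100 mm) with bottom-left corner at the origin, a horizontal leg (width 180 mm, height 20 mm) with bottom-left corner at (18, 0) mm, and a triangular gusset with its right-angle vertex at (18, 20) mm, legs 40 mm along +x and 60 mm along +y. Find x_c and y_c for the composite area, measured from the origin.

x_c = 67.06 mm, y_c = 26.36 mm

Part | A | x̄ᵢ | ȳᵢ | A·x̄ᵢ | A·ȳᵢ
vertical leg | 1800.00 | 9.00 | 50.00 | 16200.00 | 90000.00
horizontal leg | 3600.00 | 108.00 | 10.00 | 388800.00 | 36000.00
gusset | 1200.00 | 31.33 | 40.00 | 37600.00 | 48000.00
Σ | 6600.00 |  |  | 442600.00 | 174000.00
x_c = 442600.00 / 6600.00 = 67.06 mm
y_c = 174000.00 / 6600.00 = 26.36 mm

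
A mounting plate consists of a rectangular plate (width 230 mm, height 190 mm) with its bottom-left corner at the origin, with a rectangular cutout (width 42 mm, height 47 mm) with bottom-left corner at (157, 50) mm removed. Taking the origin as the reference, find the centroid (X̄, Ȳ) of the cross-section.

plate: A = 230 × 190 = 43700.00, centroid at (115.00, 95.00).
hole: A = −(42 × 47) = -1974.00, centroid at (178.00, 73.50).
ΣA = 41726.00 mm², ΣAX̄ = 4674128.00 mm³, ΣAȲ = 4006411.00 mm³.
X̄ = 4674128.00/41726.00 = 112.02 mm; Ȳ = 4006411.00/41726.00 = 96.02 mm.

X̄ = 112.02 mm, Ȳ = 96.02 mm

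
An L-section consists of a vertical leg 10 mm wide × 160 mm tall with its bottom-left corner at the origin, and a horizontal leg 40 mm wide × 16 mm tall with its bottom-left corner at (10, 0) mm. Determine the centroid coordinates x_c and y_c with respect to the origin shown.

x_c = 12.14 mm, y_c = 59.43 mm

Part | A | x̄ᵢ | ȳᵢ | A·x̄ᵢ | A·ȳᵢ
vertical leg | 1600.00 | 5.00 | 80.00 | 8000.00 | 128000.00
horizontal leg | 640.00 | 30.00 | 8.00 | 19200.00 | 5120.00
Σ | 2240.00 |  |  | 27200.00 | 133120.00
x_c = 27200.00 / 2240.00 = 12.14 mm
y_c = 133120.00 / 2240.00 = 59.43 mm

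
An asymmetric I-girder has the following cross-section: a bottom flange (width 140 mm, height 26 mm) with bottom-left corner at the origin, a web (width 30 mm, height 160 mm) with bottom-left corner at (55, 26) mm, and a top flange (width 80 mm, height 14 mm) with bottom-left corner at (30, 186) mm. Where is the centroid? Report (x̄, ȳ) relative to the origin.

bottom flange: A = 140 × 26 = 3640.00, centroid at (70.00, 13.00).
web: A = 30 × 160 = 4800.00, centroid at (70.00, 106.00).
top flange: A = 80 × 14 = 1120.00, centroid at (70.00, 193.00).
ΣA = 9560.00 mm², ΣAx̄ = 669200.00 mm³, ΣAȳ = 772280.00 mm³.
x̄ = 669200.00/9560.00 = 70.00 mm; ȳ = 772280.00/9560.00 = 80.78 mm.

x̄ = 70.00 mm, ȳ = 80.78 mm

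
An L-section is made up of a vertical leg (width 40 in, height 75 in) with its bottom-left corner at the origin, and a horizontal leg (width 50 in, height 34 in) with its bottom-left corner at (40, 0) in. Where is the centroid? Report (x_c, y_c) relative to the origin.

Part | A | x̄ᵢ | ȳᵢ | A·x̄ᵢ | A·ȳᵢ
vertical leg | 3000.00 | 20.00 | 37.50 | 60000.00 | 112500.00
horizontal leg | 1700.00 | 65.00 | 17.00 | 110500.00 | 28900.00
Σ | 4700.00 |  |  | 170500.00 | 141400.00
x_c = 170500.00 / 4700.00 = 36.28 in
y_c = 141400.00 / 4700.00 = 30.09 in

x_c = 36.28 in, y_c = 30.09 in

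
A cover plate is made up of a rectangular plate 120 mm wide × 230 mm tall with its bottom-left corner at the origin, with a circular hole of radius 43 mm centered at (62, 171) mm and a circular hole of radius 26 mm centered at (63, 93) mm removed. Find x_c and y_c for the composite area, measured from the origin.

x_c = 59.09 mm, y_c = 100.84 mm

Part | A | x̄ᵢ | ȳᵢ | A·x̄ᵢ | A·ȳᵢ
plate | 27600.00 | 60.00 | 115.00 | 1656000.00 | 3174000.00
hole 1 | -5808.80 | 62.00 | 171.00 | -360145.90 | -993305.62
hole 2 | -2123.72 | 63.00 | 93.00 | -133794.15 | -197505.65
Σ | 19667.48 |  |  | 1162059.95 | 1983188.73
x_c = 1162059.95 / 19667.48 = 59.09 mm
y_c = 1983188.73 / 19667.48 = 100.84 mm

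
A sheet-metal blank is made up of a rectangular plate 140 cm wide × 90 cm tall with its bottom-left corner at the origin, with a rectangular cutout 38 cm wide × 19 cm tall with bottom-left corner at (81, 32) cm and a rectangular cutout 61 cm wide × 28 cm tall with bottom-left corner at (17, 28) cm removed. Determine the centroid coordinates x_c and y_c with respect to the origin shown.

x_c = 71.65 cm, y_c = 45.75 cm

plate: A = 140 × 90 = 12600.00, centroid at (70.00, 45.00).
hole 1: A = −(38 × 19) = -722.00, centroid at (100.00, 41.50).
hole 2: A = −(61 × 28) = -1708.00, centroid at (47.50, 42.00).
ΣA = 10170.00 cm², ΣAx_c = 728670.00 cm³, ΣAy_c = 465301.00 cm³.
x_c = 728670.00/10170.00 = 71.65 cm; y_c = 465301.00/10170.00 = 45.75 cm.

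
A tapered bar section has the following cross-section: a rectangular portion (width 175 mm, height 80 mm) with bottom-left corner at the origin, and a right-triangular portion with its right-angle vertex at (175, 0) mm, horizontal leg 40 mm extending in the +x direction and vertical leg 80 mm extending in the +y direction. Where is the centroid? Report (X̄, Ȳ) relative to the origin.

X̄ = 97.84 mm, Ȳ = 38.63 mm

rectangular portion: A = 175 × 80 = 14000.00, centroid at (87.50, 40.00).
triangular portion: A = ½·40·80 = 1600.00, centroid at (188.33, 26.67).
ΣA = 15600.00 mm²
ΣAX̄ = (14000.00)(87.50) + (1600.00)(188.33) = 1526333.33 mm³
ΣAȲ = (14000.00)(40.00) + (1600.00)(26.67) = 602666.67 mm³
X̄ = 1526333.33 / 15600.00 = 97.84 mm
Ȳ = 602666.67 / 15600.00 = 38.63 mm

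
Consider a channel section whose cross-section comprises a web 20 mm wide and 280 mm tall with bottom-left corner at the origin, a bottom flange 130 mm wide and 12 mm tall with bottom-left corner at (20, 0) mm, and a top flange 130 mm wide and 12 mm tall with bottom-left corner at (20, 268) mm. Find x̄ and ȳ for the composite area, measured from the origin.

web: A = 20 × 280 = 5600.00, centroid at (10.00, 140.00).
bottom flange: A = 130 × 12 = 1560.00, centroid at (85.00, 6.00).
top flange: A = 130 × 12 = 1560.00, centroid at (85.00, 274.00).
ΣA = 8720.00 mm², ΣAx̄ = 321200.00 mm³, ΣAȳ = 1220800.00 mm³.
x̄ = 321200.00/8720.00 = 36.83 mm; ȳ = 1220800.00/8720.00 = 140.00 mm.

x̄ = 36.83 mm, ȳ = 140.00 mm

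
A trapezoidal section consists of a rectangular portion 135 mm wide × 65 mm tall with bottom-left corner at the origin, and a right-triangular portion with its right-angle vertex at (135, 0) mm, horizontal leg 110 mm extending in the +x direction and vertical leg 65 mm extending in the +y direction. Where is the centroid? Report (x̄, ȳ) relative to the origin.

x̄ = 97.65 mm, ȳ = 29.36 mm

rectangular portion: A = 135 × 65 = 8775.00, centroid at (67.50, 32.50).
triangular portion: A = ½·110·65 = 3575.00, centroid at (171.67, 21.67).
ΣA = 12350.00 mm²
ΣAx̄ = (8775.00)(67.50) + (3575.00)(171.67) = 1206020.83 mm³
ΣAȳ = (8775.00)(32.50) + (3575.00)(21.67) = 362645.83 mm³
x̄ = 1206020.83 / 12350.00 = 97.65 mm
ȳ = 362645.83 / 12350.00 = 29.36 mm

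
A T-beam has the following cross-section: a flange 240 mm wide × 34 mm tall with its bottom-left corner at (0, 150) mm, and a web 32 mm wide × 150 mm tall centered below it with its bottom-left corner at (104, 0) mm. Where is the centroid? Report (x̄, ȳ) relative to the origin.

web: A = 32 × 150 = 4800.00, centroid at (120.00, 75.00).
flange: A = 240 × 34 = 8160.00, centroid at (120.00, 167.00).
ΣA = 12960.00 mm², ΣAx̄ = 1555200.00 mm³, ΣAȳ = 1722720.00 mm³.
x̄ = 1555200.00/12960.00 = 120.00 mm; ȳ = 1722720.00/12960.00 = 132.93 mm.

x̄ = 120.00 mm, ȳ = 132.93 mm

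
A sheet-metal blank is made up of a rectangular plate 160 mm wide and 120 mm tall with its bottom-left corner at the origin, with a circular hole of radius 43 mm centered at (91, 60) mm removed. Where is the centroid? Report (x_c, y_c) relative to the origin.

plate: A = 160 × 120 = 19200.00, centroid at (80.00, 60.00).
hole: A = −π·43² = -5808.80, centroid at (91.00, 60.00).
ΣA = 13391.20 mm², ΣAx_c = 1007398.76 mm³, ΣAy_c = 803471.71 mm³.
x_c = 1007398.76/13391.20 = 75.23 mm; y_c = 803471.71/13391.20 = 60.00 mm.

x_c = 75.23 mm, y_c = 60.00 mm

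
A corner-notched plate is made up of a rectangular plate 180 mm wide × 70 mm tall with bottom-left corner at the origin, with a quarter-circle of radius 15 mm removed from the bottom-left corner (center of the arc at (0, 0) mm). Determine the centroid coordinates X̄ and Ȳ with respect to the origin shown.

plate: A = 180 × 70 = 12600.00, centroid at (90.00, 35.00).
removed quarter-circle: A = −¼π·15² = -176.71, centroid at (6.37, 6.37).
ΣA = 12423.29 mm², ΣAX̄ = 1132875.00 mm³, ΣAȲ = 439875.00 mm³.
X̄ = 1132875.00/12423.29 = 91.19 mm; Ȳ = 439875.00/12423.29 = 35.41 mm.

X̄ = 91.19 mm, Ȳ = 35.41 mm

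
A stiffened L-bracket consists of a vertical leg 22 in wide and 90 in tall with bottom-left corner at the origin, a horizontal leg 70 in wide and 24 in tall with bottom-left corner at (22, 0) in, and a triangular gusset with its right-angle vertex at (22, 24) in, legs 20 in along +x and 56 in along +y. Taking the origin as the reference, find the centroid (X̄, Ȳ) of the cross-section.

vertical leg: A = 22 × 90 = 1980.00, centroid at (11.00, 45.00).
horizontal leg: A = 70 × 24 = 1680.00, centroid at (57.00, 12.00).
gusset: A = ½·20·56 = 560.00, centroid at (28.67, 42.67).
ΣA = 4220.00 in²
ΣAX̄ = (1980.00)(11.00) + (1680.00)(57.00) + (560.00)(28.67) = 133593.33 in³
ΣAȲ = (1980.00)(45.00) + (1680.00)(12.00) + (560.00)(42.67) = 133153.33 in³
X̄ = 133593.33 / 4220.00 = 31.66 in
Ȳ = 133153.33 / 4220.00 = 31.55 in

X̄ = 31.66 in, Ȳ = 31.55 in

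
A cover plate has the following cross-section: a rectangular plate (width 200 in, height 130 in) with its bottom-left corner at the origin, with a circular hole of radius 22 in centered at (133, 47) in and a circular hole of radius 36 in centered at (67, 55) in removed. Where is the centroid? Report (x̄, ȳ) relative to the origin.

x̄ = 104.12 in, ȳ = 68.34 in

plate: A = 200 × 130 = 26000.00, centroid at (100.00, 65.00).
hole 1: A = −π·22² = -1520.53, centroid at (133.00, 47.00).
hole 2: A = −π·36² = -4071.50, centroid at (67.00, 55.00).
ΣA = 20407.97 in², ΣAx̄ = 2124978.62 in³, ΣAȳ = 1394602.33 in³.
x̄ = 2124978.62/20407.97 = 104.12 in; ȳ = 1394602.33/20407.97 = 68.34 in.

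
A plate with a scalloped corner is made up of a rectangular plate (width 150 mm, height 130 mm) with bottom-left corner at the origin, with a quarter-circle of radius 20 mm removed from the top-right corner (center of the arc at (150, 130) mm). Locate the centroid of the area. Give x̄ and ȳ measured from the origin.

Part | A | x̄ᵢ | ȳᵢ | A·x̄ᵢ | A·ȳᵢ
plate | 19500.00 | 75.00 | 65.00 | 1462500.00 | 1267500.00
removed quarter-circle | -314.16 | 141.51 | 121.51 | -44457.22 | -38174.04
Σ | 19185.84 |  |  | 1418042.78 | 1229325.96
x̄ = 1418042.78 / 19185.84 = 73.91 mm
ȳ = 1229325.96 / 19185.84 = 64.07 mm

x̄ = 73.91 mm, ȳ = 64.07 mm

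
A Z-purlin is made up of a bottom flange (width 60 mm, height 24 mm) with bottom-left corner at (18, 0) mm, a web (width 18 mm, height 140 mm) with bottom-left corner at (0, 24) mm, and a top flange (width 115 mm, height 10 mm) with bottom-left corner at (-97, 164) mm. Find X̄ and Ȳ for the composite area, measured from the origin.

bottom flange: A = 60 × 24 = 1440.00, centroid at (48.00, 12.00).
web: A = 18 × 140 = 2520.00, centroid at (9.00, 94.00).
top flange: A = 115 × 10 = 1150.00, centroid at (-39.50, 169.00).
ΣA = 5110.00 mm², ΣAX̄ = 46375.00 mm³, ΣAȲ = 448510.00 mm³.
X̄ = 46375.00/5110.00 = 9.08 mm; Ȳ = 448510.00/5110.00 = 87.77 mm.

X̄ = 9.08 mm, Ȳ = 87.77 mm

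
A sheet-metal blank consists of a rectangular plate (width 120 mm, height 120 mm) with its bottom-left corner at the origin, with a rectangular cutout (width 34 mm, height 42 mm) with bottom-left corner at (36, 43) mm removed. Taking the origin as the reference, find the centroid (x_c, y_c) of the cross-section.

x_c = 60.77 mm, y_c = 59.56 mm

plate: A = 120 × 120 = 14400.00, centroid at (60.00, 60.00).
hole: A = −(34 × 42) = -1428.00, centroid at (53.00, 64.00).
ΣA = 12972.00 mm²
ΣAx_c = (14400.00)(60.00) + (-1428.00)(53.00) = 788316.00 mm³
ΣAy_c = (14400.00)(60.00) + (-1428.00)(64.00) = 772608.00 mm³
x_c = 788316.00 / 12972.00 = 60.77 mm
y_c = 772608.00 / 12972.00 = 59.56 mm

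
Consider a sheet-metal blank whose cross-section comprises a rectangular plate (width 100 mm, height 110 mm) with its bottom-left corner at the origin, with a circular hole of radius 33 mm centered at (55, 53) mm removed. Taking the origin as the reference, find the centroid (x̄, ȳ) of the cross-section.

Part | A | x̄ᵢ | ȳᵢ | A·x̄ᵢ | A·ȳᵢ
plate | 11000.00 | 50.00 | 55.00 | 550000.00 | 605000.00
hole | -3421.19 | 55.00 | 53.00 | -188165.69 | -181323.30
Σ | 7578.81 |  |  | 361834.31 | 423676.70
x̄ = 361834.31 / 7578.81 = 47.74 mm
ȳ = 423676.70 / 7578.81 = 55.90 mm

x̄ = 47.74 mm, ȳ = 55.90 mm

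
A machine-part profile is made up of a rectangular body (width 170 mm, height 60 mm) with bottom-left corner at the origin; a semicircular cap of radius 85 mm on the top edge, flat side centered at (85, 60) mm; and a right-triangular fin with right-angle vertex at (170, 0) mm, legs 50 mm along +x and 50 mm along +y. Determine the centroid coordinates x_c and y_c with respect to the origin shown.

rectangular body: A = 170 × 60 = 10200.00, centroid at (85.00, 30.00).
semicircular top: A = ½π·85² = 11349.00, centroid at (85.00, 96.08).
triangular fin: A = ½·50·50 = 1250.00, centroid at (186.67, 16.67).
ΣA = 22799.00 mm², ΣAx_c = 2064998.63 mm³, ΣAy_c = 1417190.21 mm³.
x_c = 2064998.63/22799.00 = 90.57 mm; y_c = 1417190.21/22799.00 = 62.16 mm.

x_c = 90.57 mm, y_c = 62.16 mm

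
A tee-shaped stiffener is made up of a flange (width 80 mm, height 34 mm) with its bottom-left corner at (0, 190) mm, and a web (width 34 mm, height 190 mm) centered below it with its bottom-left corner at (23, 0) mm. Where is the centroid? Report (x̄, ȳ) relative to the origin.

x̄ = 40.00 mm, ȳ = 128.19 mm

web: A = 34 × 190 = 6460.00, centroid at (40.00, 95.00).
flange: A = 80 × 34 = 2720.00, centroid at (40.00, 207.00).
ΣA = 9180.00 mm², ΣAx̄ = 367200.00 mm³, ΣAȳ = 1176740.00 mm³.
x̄ = 367200.00/9180.00 = 40.00 mm; ȳ = 1176740.00/9180.00 = 128.19 mm.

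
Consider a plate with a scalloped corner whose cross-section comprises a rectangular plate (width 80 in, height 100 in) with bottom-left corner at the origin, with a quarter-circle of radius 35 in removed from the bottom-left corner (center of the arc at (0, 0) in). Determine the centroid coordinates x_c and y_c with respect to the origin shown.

x_c = 43.44 in, y_c = 54.80 in

Part | A | x̄ᵢ | ȳᵢ | A·x̄ᵢ | A·ȳᵢ
plate | 8000.00 | 40.00 | 50.00 | 320000.00 | 400000.00
removed quarter-circle | -962.11 | 14.85 | 14.85 | -14291.67 | -14291.67
Σ | 7037.89 |  |  | 305708.33 | 385708.33
x_c = 305708.33 / 7037.89 = 43.44 in
y_c = 385708.33 / 7037.89 = 54.80 in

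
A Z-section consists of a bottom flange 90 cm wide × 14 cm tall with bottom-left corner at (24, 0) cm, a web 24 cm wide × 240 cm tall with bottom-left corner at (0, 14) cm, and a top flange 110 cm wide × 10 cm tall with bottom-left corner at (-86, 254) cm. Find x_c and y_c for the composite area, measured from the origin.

bottom flange: A = 90 × 14 = 1260.00, centroid at (69.00, 7.00).
web: A = 24 × 240 = 5760.00, centroid at (12.00, 134.00).
top flange: A = 110 × 10 = 1100.00, centroid at (-31.00, 259.00).
ΣA = 8120.00 cm², ΣAx_c = 121960.00 cm³, ΣAy_c = 1065560.00 cm³.
x_c = 121960.00/8120.00 = 15.02 cm; y_c = 1065560.00/8120.00 = 131.23 cm.

x_c = 15.02 cm, y_c = 131.23 cm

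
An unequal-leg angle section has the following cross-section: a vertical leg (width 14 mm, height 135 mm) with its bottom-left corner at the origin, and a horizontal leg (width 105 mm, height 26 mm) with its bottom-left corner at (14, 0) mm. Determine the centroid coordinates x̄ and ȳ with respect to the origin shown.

x̄ = 42.16 mm, ȳ = 35.30 mm

vertical leg: A = 14 × 135 = 1890.00, centroid at (7.00, 67.50).
horizontal leg: A = 105 × 26 = 2730.00, centroid at (66.50, 13.00).
ΣA = 4620.00 mm²
ΣAx̄ = (1890.00)(7.00) + (2730.00)(66.50) = 194775.00 mm³
ΣAȳ = (1890.00)(67.50) + (2730.00)(13.00) = 163065.00 mm³
x̄ = 194775.00 / 4620.00 = 42.16 mm
ȳ = 163065.00 / 4620.00 = 35.30 mm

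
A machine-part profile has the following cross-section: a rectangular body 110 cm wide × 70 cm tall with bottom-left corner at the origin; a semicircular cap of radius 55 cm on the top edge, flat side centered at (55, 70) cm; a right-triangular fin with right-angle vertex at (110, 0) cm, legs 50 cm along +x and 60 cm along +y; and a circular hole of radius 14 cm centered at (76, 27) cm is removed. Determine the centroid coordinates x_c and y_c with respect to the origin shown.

x_c = 62.09 cm, y_c = 54.47 cm

rectangular body: A = 110 × 70 = 7700.00, centroid at (55.00, 35.00).
semicircular top: A = ½π·55² = 4751.66, centroid at (55.00, 93.34).
triangular fin: A = ½·50·60 = 1500.00, centroid at (126.67, 20.00).
hole: A = −π·14² = -615.75, centroid at (76.00, 27.00).
ΣA = 13335.91 cm²
ΣAx_c = (7700.00)(55.00) + (4751.66)(55.00) + (1500.00)(126.67) + (-615.75)(76.00) = 828044.07 cm³
ΣAy_c = (7700.00)(35.00) + (4751.66)(93.34) + (1500.00)(20.00) + (-615.75)(27.00) = 726407.48 cm³
x_c = 828044.07 / 13335.91 = 62.09 cm
y_c = 726407.48 / 13335.91 = 54.47 cm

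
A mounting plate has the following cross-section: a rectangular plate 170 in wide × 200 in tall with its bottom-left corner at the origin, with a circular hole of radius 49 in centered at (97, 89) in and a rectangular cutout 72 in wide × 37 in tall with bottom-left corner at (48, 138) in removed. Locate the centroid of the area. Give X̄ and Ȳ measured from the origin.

plate: A = 170 × 200 = 34000.00, centroid at (85.00, 100.00).
hole 1: A = −π·49² = -7542.96, centroid at (97.00, 89.00).
hole 2: A = −(72 × 37) = -2664.00, centroid at (84.00, 156.50).
ΣA = 23793.04 in², ΣAX̄ = 1934556.50 in³, ΣAȲ = 2311760.21 in³.
X̄ = 1934556.50/23793.04 = 81.31 in; Ȳ = 2311760.21/23793.04 = 97.16 in.

X̄ = 81.31 in, Ȳ = 97.16 in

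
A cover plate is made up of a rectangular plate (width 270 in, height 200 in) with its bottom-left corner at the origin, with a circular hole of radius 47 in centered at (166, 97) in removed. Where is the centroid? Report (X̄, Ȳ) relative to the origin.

plate: A = 270 × 200 = 54000.00, centroid at (135.00, 100.00).
hole: A = −π·47² = -6939.78, centroid at (166.00, 97.00).
ΣA = 47060.22 in²
ΣAX̄ = (54000.00)(135.00) + (-6939.78)(166.00) = 6137996.82 in³
ΣAȲ = (54000.00)(100.00) + (-6939.78)(97.00) = 4726841.52 in³
X̄ = 6137996.82 / 47060.22 = 130.43 in
Ȳ = 4726841.52 / 47060.22 = 100.44 in

X̄ = 130.43 in, Ȳ = 100.44 in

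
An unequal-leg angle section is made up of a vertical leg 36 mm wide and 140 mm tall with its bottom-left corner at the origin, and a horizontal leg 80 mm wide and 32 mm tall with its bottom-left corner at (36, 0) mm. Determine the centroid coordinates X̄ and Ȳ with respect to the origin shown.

X̄ = 37.54 mm, Ȳ = 51.81 mm

vertical leg: A = 36 × 140 = 5040.00, centroid at (18.00, 70.00).
horizontal leg: A = 80 × 32 = 2560.00, centroid at (76.00, 16.00).
ΣA = 7600.00 mm², ΣAX̄ = 285280.00 mm³, ΣAȲ = 393760.00 mm³.
X̄ = 285280.00/7600.00 = 37.54 mm; Ȳ = 393760.00/7600.00 = 51.81 mm.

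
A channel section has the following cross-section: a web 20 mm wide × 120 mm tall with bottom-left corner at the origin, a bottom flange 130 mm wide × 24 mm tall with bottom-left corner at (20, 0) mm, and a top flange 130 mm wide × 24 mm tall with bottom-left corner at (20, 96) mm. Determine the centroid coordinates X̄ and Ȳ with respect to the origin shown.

web: A = 20 × 120 = 2400.00, centroid at (10.00, 60.00).
bottom flange: A = 130 × 24 = 3120.00, centroid at (85.00, 12.00).
top flange: A = 130 × 24 = 3120.00, centroid at (85.00, 108.00).
ΣA = 8640.00 mm², ΣAX̄ = 554400.00 mm³, ΣAȲ = 518400.00 mm³.
X̄ = 554400.00/8640.00 = 64.17 mm; Ȳ = 518400.00/8640.00 = 60.00 mm.

X̄ = 64.17 mm, Ȳ = 60.00 mm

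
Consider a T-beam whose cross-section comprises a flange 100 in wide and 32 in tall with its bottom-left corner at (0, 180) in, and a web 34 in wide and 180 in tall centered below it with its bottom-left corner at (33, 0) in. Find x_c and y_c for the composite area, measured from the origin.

x_c = 50.00 in, y_c = 126.39 in

Part | A | x̄ᵢ | ȳᵢ | A·x̄ᵢ | A·ȳᵢ
web | 6120.00 | 50.00 | 90.00 | 306000.00 | 550800.00
flange | 3200.00 | 50.00 | 196.00 | 160000.00 | 627200.00
Σ | 9320.00 |  |  | 466000.00 | 1178000.00
x_c = 466000.00 / 9320.00 = 50.00 in
y_c = 1178000.00 / 9320.00 = 126.39 in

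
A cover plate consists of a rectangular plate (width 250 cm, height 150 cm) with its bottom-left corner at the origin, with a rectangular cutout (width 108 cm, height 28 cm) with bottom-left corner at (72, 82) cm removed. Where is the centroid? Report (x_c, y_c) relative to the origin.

x_c = 124.91 cm, y_c = 73.16 cm

Part | A | x̄ᵢ | ȳᵢ | A·x̄ᵢ | A·ȳᵢ
plate | 37500.00 | 125.00 | 75.00 | 4687500.00 | 2812500.00
hole | -3024.00 | 126.00 | 96.00 | -381024.00 | -290304.00
Σ | 34476.00 |  |  | 4306476.00 | 2522196.00
x_c = 4306476.00 / 34476.00 = 124.91 cm
y_c = 2522196.00 / 34476.00 = 73.16 cm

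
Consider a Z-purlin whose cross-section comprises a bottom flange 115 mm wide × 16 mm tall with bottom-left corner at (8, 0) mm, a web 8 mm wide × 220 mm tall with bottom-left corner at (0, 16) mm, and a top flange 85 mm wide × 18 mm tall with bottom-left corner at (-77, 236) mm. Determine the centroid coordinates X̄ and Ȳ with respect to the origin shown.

Part | A | x̄ᵢ | ȳᵢ | A·x̄ᵢ | A·ȳᵢ
bottom flange | 1840.00 | 65.50 | 8.00 | 120520.00 | 14720.00
web | 1760.00 | 4.00 | 126.00 | 7040.00 | 221760.00
top flange | 1530.00 | -34.50 | 245.00 | -52785.00 | 374850.00
Σ | 5130.00 |  |  | 74775.00 | 611330.00
X̄ = 74775.00 / 5130.00 = 14.58 mm
Ȳ = 611330.00 / 5130.00 = 119.17 mm

X̄ = 14.58 mm, Ȳ = 119.17 mm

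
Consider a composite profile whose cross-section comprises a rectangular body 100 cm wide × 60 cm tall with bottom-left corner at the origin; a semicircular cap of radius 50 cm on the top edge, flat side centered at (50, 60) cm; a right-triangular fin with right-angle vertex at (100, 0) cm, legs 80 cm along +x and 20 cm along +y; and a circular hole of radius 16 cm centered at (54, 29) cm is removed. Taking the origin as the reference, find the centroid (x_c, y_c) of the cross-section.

x_c = 55.86 cm, y_c = 48.47 cm

Part | A | x̄ᵢ | ȳᵢ | A·x̄ᵢ | A·ȳᵢ
rectangular body | 6000.00 | 50.00 | 30.00 | 300000.00 | 180000.00
semicircular top | 3926.99 | 50.00 | 81.22 | 196349.54 | 318952.78
triangular fin | 800.00 | 126.67 | 6.67 | 101333.33 | 5333.33
hole | -804.25 | 54.00 | 29.00 | -43429.38 | -23323.18
Σ | 9922.74 |  |  | 554253.50 | 480962.93
x_c = 554253.50 / 9922.74 = 55.86 cm
y_c = 480962.93 / 9922.74 = 48.47 cm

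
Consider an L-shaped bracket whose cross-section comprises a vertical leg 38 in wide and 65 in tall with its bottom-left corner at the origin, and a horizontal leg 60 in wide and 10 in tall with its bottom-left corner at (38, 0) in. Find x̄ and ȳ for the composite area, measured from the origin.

x̄ = 28.58 in, ȳ = 27.13 in

vertical leg: A = 38 × 65 = 2470.00, centroid at (19.00, 32.50).
horizontal leg: A = 60 × 10 = 600.00, centroid at (68.00, 5.00).
ΣA = 3070.00 in²
ΣAx̄ = (2470.00)(19.00) + (600.00)(68.00) = 87730.00 in³
ΣAȳ = (2470.00)(32.50) + (600.00)(5.00) = 83275.00 in³
x̄ = 87730.00 / 3070.00 = 28.58 in
ȳ = 83275.00 / 3070.00 = 27.13 in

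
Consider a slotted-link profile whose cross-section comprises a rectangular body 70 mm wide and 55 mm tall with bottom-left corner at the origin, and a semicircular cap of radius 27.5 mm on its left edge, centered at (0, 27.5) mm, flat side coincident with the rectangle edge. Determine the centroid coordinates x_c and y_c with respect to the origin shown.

x_c = 24.00 mm, y_c = 27.50 mm

rectangular body: A = 70 × 55 = 3850.00, centroid at (35.00, 27.50).
semicircular end: A = ½π·27.5² = 1187.91, centroid at (-11.67, 27.50).
ΣA = 5037.91 mm²
ΣAx_c = (3850.00)(35.00) + (1187.91)(-11.67) = 120885.42 mm³
ΣAy_c = (3850.00)(27.50) + (1187.91)(27.50) = 138542.65 mm³
x_c = 120885.42 / 5037.91 = 24.00 mm
y_c = 138542.65 / 5037.91 = 27.50 mm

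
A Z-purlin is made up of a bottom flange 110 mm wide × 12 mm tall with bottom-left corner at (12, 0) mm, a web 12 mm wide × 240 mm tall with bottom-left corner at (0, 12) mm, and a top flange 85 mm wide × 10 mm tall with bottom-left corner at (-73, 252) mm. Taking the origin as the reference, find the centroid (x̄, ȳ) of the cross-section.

bottom flange: A = 110 × 12 = 1320.00, centroid at (67.00, 6.00).
web: A = 12 × 240 = 2880.00, centroid at (6.00, 132.00).
top flange: A = 85 × 10 = 850.00, centroid at (-30.50, 257.00).
ΣA = 5050.00 mm², ΣAx̄ = 79795.00 mm³, ΣAȳ = 606530.00 mm³.
x̄ = 79795.00/5050.00 = 15.80 mm; ȳ = 606530.00/5050.00 = 120.10 mm.

x̄ = 15.80 mm, ȳ = 120.10 mm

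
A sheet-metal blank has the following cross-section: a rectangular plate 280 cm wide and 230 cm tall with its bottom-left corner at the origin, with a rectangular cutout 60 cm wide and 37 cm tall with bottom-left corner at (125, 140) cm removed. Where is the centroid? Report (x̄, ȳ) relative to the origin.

Part | A | x̄ᵢ | ȳᵢ | A·x̄ᵢ | A·ȳᵢ
plate | 64400.00 | 140.00 | 115.00 | 9016000.00 | 7406000.00
hole | -2220.00 | 155.00 | 158.50 | -344100.00 | -351870.00
Σ | 62180.00 |  |  | 8671900.00 | 7054130.00
x̄ = 8671900.00 / 62180.00 = 139.46 cm
ȳ = 7054130.00 / 62180.00 = 113.45 cm

x̄ = 139.46 cm, ȳ = 113.45 cm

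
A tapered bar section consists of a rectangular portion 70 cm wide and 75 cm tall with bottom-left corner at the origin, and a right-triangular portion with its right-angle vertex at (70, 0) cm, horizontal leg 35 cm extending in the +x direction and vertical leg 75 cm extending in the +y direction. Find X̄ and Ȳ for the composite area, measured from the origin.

X̄ = 44.33 cm, Ȳ = 35.00 cm

Part | A | x̄ᵢ | ȳᵢ | A·x̄ᵢ | A·ȳᵢ
rectangular portion | 5250.00 | 35.00 | 37.50 | 183750.00 | 196875.00
triangular portion | 1312.50 | 81.67 | 25.00 | 107187.50 | 32812.50
Σ | 6562.50 |  |  | 290937.50 | 229687.50
X̄ = 290937.50 / 6562.50 = 44.33 cm
Ȳ = 229687.50 / 6562.50 = 35.00 cm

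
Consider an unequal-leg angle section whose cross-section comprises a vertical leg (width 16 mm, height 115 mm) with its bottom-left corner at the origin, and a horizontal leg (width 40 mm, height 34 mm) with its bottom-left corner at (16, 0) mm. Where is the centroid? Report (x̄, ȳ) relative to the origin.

vertical leg: A = 16 × 115 = 1840.00, centroid at (8.00, 57.50).
horizontal leg: A = 40 × 34 = 1360.00, centroid at (36.00, 17.00).
ΣA = 3200.00 mm²
ΣAx̄ = (1840.00)(8.00) + (1360.00)(36.00) = 63680.00 mm³
ΣAȳ = (1840.00)(57.50) + (1360.00)(17.00) = 128920.00 mm³
x̄ = 63680.00 / 3200.00 = 19.90 mm
ȳ = 128920.00 / 3200.00 = 40.29 mm

x̄ = 19.90 mm, ȳ = 40.29 mm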